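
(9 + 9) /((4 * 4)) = 9 /8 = 1.12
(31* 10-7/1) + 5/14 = 4247/14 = 303.36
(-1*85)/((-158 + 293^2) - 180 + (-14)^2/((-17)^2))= -4913/4942575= -0.00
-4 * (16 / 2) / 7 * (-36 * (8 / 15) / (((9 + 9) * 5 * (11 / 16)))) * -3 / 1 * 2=-16384 / 1925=-8.51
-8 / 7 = -1.14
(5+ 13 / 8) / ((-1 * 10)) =-53 / 80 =-0.66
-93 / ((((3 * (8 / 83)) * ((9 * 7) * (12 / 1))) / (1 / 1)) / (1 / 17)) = -2573 / 102816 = -0.03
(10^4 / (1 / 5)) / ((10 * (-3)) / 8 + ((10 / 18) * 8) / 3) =-1080000 / 49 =-22040.82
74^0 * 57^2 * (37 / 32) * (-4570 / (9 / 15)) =-457811175 / 16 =-28613198.44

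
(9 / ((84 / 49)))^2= 441 / 16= 27.56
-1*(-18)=18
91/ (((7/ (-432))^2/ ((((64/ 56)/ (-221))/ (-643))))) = 1492992/ 535619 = 2.79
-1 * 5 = -5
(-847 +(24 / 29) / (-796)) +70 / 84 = -29299403 / 34626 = -846.17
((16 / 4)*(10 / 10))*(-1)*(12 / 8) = -6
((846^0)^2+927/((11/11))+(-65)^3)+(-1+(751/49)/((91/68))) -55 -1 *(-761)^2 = -3802914098/4459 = -852862.55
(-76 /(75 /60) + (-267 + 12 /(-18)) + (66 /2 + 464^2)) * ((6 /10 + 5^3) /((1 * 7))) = 2025305024 /525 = 3857723.86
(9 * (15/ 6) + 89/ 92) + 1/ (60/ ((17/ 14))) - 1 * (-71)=94.49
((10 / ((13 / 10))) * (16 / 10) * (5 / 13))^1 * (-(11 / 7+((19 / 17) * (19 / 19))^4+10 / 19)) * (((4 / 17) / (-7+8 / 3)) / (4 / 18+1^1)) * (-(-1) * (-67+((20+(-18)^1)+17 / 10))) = -222237975594240 / 4563719987827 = -48.70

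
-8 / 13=-0.62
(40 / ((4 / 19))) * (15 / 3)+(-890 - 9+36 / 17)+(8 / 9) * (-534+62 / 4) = -62389 / 153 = -407.77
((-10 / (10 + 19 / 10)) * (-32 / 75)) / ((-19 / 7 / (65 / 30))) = -0.29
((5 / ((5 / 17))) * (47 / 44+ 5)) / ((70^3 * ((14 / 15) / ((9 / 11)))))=122553 / 464833600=0.00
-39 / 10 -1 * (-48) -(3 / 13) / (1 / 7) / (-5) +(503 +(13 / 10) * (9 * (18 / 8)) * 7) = 380483 / 520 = 731.70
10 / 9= 1.11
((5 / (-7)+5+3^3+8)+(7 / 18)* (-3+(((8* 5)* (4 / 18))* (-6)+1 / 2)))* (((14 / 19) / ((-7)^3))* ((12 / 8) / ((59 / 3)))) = -13285 / 4614036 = -0.00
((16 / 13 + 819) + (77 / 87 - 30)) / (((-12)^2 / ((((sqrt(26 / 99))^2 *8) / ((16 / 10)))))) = 559220 / 77517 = 7.21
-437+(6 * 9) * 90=4423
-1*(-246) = 246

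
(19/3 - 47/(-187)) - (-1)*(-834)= -464180/561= -827.42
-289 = -289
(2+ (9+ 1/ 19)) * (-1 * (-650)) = 136500/ 19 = 7184.21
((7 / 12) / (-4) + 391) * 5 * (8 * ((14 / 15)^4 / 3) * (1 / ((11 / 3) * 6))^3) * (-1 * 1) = -45045161 / 121287375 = -0.37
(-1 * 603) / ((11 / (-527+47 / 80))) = 25394139 / 880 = 28856.98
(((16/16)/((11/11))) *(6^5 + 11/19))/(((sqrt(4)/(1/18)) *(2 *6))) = 147755/8208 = 18.00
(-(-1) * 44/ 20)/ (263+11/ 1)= 11/ 1370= 0.01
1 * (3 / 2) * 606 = 909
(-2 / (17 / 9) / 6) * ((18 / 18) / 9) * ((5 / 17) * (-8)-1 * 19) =121 / 289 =0.42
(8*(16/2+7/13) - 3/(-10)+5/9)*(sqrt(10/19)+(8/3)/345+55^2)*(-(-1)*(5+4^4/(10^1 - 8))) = 566447*sqrt(190)/1170+33696106371319/1210950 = 27832848.24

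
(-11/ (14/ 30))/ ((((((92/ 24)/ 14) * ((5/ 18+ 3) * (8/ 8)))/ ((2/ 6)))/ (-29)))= 344520/ 1357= 253.88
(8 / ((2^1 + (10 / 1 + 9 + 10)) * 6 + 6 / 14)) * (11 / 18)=308 / 11745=0.03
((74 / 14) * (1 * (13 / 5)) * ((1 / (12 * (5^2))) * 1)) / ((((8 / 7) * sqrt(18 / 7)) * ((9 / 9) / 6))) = 481 * sqrt(14) / 12000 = 0.15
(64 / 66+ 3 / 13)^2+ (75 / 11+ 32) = 7409362 / 184041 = 40.26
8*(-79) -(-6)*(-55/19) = -12338/19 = -649.37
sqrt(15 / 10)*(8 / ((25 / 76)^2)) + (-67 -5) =-72 + 23104*sqrt(6) / 625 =18.55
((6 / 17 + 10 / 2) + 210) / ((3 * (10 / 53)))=194033 / 510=380.46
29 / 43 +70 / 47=4373 / 2021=2.16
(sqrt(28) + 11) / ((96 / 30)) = 5 * sqrt(7) / 8 + 55 / 16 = 5.09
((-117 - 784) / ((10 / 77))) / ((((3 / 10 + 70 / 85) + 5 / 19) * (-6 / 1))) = 22408771 / 26874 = 833.85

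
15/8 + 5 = 55/8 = 6.88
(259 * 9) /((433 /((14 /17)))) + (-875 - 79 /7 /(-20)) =-896572221 /1030540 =-870.00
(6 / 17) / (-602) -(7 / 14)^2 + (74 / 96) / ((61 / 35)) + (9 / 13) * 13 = 137715271 / 14982576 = 9.19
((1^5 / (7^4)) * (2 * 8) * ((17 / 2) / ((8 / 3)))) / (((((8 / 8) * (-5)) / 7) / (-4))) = 204 / 1715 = 0.12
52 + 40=92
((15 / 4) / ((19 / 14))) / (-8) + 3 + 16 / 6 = 4853 / 912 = 5.32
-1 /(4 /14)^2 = -49 /4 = -12.25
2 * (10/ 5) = 4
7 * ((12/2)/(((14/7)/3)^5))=5103/16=318.94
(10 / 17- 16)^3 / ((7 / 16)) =-287755648 / 34391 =-8367.18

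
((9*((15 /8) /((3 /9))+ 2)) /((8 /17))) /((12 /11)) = 34221 /256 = 133.68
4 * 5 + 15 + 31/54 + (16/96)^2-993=-103399/108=-957.40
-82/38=-41/19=-2.16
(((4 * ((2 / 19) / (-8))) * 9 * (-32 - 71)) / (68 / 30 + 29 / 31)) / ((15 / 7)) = 201159 / 28291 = 7.11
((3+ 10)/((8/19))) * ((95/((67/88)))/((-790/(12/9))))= -103246/15879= -6.50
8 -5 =3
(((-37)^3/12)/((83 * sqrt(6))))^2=2565726409/5952096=431.06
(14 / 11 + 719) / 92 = 7923 / 1012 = 7.83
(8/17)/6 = 4/51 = 0.08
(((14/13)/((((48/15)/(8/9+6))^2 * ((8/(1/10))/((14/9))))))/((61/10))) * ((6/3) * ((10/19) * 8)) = 5886125/43935372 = 0.13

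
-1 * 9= -9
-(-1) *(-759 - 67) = -826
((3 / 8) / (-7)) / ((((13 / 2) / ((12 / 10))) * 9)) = -1 / 910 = -0.00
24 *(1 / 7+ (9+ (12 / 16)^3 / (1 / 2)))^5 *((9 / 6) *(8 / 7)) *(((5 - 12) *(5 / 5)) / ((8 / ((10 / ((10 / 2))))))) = -7151914.69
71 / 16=4.44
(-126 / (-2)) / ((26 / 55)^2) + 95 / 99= 18931145 / 66924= 282.88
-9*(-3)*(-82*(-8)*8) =141696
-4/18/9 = -2/81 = -0.02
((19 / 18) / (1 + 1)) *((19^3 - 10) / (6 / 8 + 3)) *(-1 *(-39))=187967 / 5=37593.40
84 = 84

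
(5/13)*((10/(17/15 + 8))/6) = 125/1781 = 0.07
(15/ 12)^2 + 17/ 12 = 2.98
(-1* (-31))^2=961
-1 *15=-15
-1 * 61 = -61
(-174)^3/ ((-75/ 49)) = 86044392/ 25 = 3441775.68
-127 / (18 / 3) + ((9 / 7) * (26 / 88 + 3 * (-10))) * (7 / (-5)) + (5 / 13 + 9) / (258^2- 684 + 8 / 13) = 2282336929 / 70656960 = 32.30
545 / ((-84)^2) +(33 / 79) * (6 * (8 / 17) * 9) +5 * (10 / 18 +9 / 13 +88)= 18763241681 / 41063568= 456.93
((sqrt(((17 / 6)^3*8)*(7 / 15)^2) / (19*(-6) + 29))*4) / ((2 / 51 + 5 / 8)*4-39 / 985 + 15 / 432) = -0.11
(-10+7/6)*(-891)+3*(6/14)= 110205/14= 7871.79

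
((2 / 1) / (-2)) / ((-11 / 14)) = 14 / 11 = 1.27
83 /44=1.89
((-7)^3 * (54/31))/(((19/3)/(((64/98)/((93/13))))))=-157248/18259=-8.61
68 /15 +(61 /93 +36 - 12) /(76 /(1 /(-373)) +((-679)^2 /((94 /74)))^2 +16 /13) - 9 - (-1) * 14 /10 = -1078885422873993961 /351810464002122405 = -3.07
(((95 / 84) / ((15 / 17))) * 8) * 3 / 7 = 646 / 147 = 4.39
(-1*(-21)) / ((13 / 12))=252 / 13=19.38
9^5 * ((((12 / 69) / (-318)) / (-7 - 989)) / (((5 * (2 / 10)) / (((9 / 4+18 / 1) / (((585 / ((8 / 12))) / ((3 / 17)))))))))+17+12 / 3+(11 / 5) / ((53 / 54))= 10393716453 / 447202340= 23.24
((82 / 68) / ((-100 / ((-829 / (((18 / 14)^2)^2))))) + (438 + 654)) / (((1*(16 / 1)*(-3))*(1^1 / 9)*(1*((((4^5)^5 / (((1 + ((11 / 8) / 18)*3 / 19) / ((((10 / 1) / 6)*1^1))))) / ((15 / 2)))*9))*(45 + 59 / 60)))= -22559309183047 / 11234991547586903181015121920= -0.00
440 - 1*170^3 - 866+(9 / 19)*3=-93355067 / 19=-4913424.58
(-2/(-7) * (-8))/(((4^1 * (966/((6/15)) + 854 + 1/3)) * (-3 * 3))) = 1/51492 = 0.00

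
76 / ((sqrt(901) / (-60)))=-151.92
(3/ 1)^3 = 27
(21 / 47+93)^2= 19289664 / 2209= 8732.31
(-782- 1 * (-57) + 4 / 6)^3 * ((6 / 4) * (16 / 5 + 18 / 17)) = -1857196060777 / 765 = -2427707268.99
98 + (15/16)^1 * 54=1189/8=148.62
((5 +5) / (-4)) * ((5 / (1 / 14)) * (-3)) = 525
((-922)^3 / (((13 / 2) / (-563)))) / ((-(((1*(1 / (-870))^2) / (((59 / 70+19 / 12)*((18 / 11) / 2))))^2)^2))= -158105488685461993691635993575973948332630000 / 456989533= -345971794249961505555174300000000000.00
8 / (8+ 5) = 8 / 13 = 0.62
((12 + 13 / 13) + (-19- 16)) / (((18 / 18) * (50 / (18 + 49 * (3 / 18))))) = -1727 / 150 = -11.51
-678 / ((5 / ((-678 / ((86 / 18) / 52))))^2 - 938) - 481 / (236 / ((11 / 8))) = -370800501537739429 / 178301879855071904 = -2.08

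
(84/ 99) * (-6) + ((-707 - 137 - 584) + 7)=-15687/ 11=-1426.09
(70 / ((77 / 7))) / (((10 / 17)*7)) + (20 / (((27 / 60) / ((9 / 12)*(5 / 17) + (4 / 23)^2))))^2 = 9066961755473 / 72058777659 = 125.83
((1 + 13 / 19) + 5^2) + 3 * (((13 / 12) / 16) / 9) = 292279 / 10944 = 26.71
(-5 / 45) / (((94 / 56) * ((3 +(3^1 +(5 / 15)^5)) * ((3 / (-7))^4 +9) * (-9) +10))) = 16807 / 121406640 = 0.00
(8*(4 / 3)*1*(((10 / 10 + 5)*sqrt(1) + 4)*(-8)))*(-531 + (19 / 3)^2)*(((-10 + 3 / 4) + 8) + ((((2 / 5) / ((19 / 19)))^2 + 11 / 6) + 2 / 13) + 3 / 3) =4184164096 / 5265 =794713.03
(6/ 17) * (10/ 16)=0.22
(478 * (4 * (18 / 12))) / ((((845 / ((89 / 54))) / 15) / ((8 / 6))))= 111.88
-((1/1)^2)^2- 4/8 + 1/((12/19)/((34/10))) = 233/60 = 3.88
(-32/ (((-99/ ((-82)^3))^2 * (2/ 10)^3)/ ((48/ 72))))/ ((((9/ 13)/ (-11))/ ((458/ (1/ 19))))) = 275128469692091392000/ 24057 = 11436524491503154.67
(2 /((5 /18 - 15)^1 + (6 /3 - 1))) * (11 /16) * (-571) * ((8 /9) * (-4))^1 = -50248 /247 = -203.43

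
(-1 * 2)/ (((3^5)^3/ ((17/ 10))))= -17/ 71744535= -0.00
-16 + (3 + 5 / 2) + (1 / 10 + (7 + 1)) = -12 / 5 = -2.40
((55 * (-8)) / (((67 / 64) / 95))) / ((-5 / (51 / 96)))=4242.39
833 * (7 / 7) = 833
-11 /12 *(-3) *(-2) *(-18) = 99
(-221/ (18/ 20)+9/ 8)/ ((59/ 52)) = -228787/ 1062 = -215.43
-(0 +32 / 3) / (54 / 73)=-1168 / 81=-14.42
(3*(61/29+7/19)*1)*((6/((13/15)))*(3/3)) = 367740/7163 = 51.34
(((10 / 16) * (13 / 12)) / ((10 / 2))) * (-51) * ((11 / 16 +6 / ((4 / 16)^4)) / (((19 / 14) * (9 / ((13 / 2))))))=-494469157 / 87552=-5647.72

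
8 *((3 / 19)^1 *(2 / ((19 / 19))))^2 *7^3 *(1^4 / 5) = 98784 / 1805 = 54.73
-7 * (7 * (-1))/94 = 49/94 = 0.52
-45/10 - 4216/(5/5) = -8441/2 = -4220.50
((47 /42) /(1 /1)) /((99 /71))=3337 /4158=0.80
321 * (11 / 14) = 3531 / 14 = 252.21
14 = 14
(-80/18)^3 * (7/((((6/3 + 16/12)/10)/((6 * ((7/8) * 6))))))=-1568000/27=-58074.07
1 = 1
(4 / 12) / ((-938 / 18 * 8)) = -3 / 3752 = -0.00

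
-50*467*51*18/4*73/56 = -391194225/56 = -6985611.16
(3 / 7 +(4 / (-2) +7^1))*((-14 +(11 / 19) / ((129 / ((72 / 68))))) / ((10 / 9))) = -349884 / 5117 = -68.38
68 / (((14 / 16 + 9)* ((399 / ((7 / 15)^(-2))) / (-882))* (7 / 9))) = -6609600 / 73549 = -89.87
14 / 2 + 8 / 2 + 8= 19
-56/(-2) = 28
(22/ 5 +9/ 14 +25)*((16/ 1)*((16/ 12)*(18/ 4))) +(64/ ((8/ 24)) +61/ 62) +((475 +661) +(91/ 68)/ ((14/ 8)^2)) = 4213.54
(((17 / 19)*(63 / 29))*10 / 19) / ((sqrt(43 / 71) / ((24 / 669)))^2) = 0.00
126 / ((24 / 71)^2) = 35287 / 32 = 1102.72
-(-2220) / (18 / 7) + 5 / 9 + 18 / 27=7781 / 9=864.56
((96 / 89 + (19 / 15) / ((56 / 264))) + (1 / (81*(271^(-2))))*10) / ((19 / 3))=2289465991 / 1597995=1432.71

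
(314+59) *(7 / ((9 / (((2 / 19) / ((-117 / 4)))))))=-20888 / 20007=-1.04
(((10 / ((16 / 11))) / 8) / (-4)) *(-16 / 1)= 3.44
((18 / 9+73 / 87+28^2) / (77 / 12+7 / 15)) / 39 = 1369100 / 467103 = 2.93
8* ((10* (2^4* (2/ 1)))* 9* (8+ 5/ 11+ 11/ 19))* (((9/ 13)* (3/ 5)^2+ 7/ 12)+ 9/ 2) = 15077658624/ 13585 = 1109875.50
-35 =-35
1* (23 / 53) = 23 / 53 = 0.43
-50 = -50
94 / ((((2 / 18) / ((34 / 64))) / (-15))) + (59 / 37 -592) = -7331.97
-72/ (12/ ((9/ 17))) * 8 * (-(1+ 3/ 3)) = 864/ 17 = 50.82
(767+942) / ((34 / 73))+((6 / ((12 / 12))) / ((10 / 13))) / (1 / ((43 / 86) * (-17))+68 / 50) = 10997401 / 2992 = 3675.60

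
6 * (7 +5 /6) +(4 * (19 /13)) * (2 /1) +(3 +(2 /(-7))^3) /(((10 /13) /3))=70.30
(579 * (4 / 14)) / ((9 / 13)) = 5018 / 21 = 238.95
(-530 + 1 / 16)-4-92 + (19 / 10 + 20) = -48323 / 80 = -604.04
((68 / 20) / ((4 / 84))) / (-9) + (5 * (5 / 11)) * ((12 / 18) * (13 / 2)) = 316 / 165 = 1.92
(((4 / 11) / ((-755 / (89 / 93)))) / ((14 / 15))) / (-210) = 89 / 37845885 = 0.00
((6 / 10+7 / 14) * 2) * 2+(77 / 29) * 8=3718 / 145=25.64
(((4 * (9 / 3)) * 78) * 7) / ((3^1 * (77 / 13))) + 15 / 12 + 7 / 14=16301 / 44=370.48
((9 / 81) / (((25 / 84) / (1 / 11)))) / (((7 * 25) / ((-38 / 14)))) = -76 / 144375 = -0.00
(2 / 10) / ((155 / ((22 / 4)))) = 11 / 1550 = 0.01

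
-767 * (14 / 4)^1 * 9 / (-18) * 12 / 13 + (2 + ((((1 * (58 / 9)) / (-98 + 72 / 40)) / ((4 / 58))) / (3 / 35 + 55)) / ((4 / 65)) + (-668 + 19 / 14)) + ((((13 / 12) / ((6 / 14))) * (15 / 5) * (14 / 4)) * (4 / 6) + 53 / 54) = 31966829513 / 53930016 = 592.75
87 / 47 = 1.85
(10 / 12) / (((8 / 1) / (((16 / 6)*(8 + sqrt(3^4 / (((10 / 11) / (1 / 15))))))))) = sqrt(66) / 12 + 20 / 9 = 2.90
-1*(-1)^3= 1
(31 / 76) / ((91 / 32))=248 / 1729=0.14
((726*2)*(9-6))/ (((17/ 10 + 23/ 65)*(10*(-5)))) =-18876/ 445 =-42.42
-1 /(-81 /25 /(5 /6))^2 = -0.07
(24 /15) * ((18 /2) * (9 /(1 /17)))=2203.20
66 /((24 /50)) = 275 /2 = 137.50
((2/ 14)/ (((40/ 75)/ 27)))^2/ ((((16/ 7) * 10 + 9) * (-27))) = -6075/ 99904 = -0.06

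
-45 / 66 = -15 / 22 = -0.68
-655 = -655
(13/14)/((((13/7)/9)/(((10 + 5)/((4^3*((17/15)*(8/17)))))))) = 2025/1024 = 1.98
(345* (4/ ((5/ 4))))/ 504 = 46/ 21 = 2.19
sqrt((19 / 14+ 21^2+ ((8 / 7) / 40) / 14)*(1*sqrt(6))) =9*sqrt(1115)*6^(3 / 4) / 35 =32.92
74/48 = 37/24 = 1.54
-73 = -73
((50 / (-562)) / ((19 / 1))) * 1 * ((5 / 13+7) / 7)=-2400 / 485849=-0.00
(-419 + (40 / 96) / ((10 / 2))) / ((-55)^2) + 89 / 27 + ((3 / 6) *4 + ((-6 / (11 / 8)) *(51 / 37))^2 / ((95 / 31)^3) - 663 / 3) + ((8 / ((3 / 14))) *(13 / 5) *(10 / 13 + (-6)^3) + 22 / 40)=-161865600979497589 / 7669258814250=-21105.77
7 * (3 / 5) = 21 / 5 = 4.20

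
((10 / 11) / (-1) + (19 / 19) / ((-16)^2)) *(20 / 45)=-2549 / 6336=-0.40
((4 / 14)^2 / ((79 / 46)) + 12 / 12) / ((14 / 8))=16220 / 27097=0.60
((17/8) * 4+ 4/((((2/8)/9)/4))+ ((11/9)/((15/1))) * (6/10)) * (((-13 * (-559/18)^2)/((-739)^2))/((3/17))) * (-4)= 18165578903147/59718331350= 304.19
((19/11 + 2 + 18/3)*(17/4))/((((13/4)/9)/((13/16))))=16371/176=93.02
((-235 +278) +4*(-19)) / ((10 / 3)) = -99 / 10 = -9.90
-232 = -232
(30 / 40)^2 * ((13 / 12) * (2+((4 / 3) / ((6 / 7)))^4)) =334997 / 69984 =4.79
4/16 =1/4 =0.25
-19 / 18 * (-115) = 2185 / 18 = 121.39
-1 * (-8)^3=512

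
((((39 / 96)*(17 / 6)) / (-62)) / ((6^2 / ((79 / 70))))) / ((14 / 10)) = -17459 / 41997312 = -0.00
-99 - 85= -184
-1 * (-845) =845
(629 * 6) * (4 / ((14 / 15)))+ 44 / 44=16175.29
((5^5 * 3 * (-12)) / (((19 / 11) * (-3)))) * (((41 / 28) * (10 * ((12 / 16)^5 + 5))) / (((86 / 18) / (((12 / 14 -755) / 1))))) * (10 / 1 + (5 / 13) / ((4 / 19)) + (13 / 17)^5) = -4807700474672988741234375 / 1513338385721344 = -3176883980.50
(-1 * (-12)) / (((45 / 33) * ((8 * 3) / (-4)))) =-22 / 15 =-1.47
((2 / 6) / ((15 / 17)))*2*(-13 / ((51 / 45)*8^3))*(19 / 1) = -247 / 768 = -0.32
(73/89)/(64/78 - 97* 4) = -2847/1343900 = -0.00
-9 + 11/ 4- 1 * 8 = -57/ 4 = -14.25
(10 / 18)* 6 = 10 / 3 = 3.33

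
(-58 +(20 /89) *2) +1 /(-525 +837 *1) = -57.55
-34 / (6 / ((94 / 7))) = -1598 / 21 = -76.10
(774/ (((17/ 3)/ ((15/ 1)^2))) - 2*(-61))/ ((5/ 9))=4720716/ 85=55537.84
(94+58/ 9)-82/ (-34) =102.86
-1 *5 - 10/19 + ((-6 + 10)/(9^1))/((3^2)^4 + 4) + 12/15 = -4.73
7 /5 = 1.40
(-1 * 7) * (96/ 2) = -336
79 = 79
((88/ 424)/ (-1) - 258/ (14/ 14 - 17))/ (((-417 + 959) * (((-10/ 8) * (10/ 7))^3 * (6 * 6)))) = -2314907/ 16158375000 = -0.00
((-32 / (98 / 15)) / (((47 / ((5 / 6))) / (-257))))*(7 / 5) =10280 / 329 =31.25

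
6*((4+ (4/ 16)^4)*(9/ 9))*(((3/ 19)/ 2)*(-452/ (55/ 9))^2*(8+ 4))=1144957923/ 9196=124506.08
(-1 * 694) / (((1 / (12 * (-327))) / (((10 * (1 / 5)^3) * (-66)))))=-359469792 / 25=-14378791.68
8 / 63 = 0.13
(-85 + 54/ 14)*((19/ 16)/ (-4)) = 1349/ 56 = 24.09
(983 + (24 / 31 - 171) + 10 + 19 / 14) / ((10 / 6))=1073019 / 2170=494.48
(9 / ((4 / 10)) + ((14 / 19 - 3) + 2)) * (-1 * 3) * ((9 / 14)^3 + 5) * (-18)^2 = -2966885415 / 26068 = -113813.31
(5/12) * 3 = 5/4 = 1.25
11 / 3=3.67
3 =3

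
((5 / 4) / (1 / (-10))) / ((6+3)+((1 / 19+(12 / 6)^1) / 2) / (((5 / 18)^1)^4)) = -296875 / 4307814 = -0.07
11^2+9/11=1340/11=121.82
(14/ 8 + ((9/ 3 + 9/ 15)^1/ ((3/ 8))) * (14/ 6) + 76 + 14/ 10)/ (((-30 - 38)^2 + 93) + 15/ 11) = 22341/ 1038040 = 0.02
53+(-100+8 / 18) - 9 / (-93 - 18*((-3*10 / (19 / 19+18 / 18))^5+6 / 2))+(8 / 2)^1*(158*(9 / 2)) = 114711472550 / 41005809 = 2797.44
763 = 763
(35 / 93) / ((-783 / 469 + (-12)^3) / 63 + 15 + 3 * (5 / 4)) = -91924 / 2126259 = -0.04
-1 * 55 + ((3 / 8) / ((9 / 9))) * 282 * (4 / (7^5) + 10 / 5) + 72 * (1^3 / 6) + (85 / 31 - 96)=78430881 / 1042034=75.27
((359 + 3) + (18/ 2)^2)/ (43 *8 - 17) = 1.35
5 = 5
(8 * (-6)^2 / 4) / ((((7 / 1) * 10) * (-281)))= -36 / 9835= -0.00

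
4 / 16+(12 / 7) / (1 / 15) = 727 / 28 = 25.96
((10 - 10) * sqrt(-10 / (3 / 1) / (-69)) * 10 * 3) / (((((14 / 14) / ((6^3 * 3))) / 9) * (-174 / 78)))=0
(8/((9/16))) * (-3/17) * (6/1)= -256/17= -15.06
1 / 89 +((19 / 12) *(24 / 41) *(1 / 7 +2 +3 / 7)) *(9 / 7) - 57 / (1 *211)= 105835766 / 37727011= 2.81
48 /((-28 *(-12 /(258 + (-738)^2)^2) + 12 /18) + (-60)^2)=65981819912 /4949552907567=0.01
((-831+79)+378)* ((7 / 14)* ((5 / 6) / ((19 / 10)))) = -4675 / 57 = -82.02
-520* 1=-520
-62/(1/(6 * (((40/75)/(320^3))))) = -31/5120000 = -0.00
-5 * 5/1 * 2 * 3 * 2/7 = -300/7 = -42.86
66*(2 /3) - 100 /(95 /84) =-44.42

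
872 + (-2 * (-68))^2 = 19368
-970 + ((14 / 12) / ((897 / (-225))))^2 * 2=-173407315 / 178802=-969.83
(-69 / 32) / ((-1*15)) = 23 / 160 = 0.14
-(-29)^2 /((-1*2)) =841 /2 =420.50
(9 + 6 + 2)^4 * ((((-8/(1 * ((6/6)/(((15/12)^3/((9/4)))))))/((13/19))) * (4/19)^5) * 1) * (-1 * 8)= 42762752000/15247557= 2804.56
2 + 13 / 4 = 5.25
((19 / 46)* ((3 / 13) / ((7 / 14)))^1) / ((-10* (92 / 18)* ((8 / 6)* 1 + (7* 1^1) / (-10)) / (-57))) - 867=-11920101 / 13754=-866.66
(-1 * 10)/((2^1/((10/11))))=-50/11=-4.55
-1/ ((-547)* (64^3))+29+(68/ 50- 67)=-131347775463/ 3584819200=-36.64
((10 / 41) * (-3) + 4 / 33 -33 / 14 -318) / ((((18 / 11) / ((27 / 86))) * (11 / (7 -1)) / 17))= -310068219 / 543004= -571.02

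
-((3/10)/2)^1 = -3/20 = -0.15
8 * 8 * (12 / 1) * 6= 4608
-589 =-589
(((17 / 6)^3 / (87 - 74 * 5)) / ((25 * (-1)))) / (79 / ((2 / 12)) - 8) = 4913 / 712141200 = 0.00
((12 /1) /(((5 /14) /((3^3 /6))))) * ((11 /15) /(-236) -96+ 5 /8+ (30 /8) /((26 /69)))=-247672719 /19175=-12916.44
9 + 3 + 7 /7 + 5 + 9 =27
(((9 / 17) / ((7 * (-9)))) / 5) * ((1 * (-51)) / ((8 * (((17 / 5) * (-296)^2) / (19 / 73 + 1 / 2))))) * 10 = 45 / 164566528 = 0.00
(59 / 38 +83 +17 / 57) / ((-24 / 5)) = -48365 / 2736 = -17.68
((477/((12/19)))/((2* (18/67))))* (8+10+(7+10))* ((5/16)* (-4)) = -11807075/192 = -61495.18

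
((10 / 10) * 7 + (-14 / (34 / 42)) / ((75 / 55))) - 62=-5753 / 85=-67.68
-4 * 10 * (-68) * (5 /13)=13600 /13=1046.15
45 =45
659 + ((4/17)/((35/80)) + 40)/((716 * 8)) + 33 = 58961771/85204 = 692.01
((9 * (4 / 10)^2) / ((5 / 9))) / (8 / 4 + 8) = 162 / 625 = 0.26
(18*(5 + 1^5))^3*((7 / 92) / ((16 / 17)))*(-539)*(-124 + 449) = -410308373475 / 23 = -17839494498.91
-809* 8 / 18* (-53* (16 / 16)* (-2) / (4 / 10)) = -857540 / 9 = -95282.22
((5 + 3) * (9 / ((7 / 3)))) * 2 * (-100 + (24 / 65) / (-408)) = -47736432 / 7735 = -6171.48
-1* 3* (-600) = 1800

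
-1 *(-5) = 5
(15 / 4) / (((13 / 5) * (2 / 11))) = 825 / 104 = 7.93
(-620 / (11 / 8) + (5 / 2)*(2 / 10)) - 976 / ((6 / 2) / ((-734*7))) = 110293409 / 66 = 1671112.26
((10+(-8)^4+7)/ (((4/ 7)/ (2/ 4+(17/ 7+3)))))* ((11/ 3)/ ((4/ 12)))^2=41306859/ 8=5163357.38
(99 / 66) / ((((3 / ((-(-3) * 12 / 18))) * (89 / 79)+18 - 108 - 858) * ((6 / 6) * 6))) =-79 / 299034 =-0.00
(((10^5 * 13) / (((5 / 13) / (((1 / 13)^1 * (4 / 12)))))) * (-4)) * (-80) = 83200000 / 3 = 27733333.33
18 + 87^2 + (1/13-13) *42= 91575/13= 7044.23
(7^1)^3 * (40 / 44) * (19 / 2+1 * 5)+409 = 54234 / 11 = 4930.36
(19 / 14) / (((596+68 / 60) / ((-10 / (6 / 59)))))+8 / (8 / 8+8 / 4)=919109 / 376194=2.44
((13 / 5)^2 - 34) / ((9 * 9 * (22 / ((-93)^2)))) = -218147 / 1650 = -132.21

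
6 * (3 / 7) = 18 / 7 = 2.57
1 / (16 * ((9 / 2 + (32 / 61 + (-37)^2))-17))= 61 / 1324456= 0.00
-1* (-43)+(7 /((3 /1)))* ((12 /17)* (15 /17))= 12847 /289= 44.45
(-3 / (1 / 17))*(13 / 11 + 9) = -5712 / 11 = -519.27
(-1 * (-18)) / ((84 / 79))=237 / 14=16.93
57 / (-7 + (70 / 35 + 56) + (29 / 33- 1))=1881 / 1679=1.12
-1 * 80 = -80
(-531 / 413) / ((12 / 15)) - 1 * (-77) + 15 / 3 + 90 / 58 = 66539 / 812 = 81.94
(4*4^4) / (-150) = -512 / 75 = -6.83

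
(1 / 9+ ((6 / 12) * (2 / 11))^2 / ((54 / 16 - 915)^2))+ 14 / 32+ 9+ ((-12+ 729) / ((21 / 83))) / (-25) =-103.81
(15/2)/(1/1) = 15/2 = 7.50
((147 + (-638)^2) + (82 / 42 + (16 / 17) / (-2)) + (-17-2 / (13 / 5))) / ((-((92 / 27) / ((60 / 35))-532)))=51021841707 / 66414257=768.24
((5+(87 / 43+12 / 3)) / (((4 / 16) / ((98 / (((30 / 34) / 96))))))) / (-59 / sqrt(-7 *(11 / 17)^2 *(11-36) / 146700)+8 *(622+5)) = 185868449536 *sqrt(1141) / 92016870675+11928937022464 / 92016870675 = 197.87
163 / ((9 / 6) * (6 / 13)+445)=2119 / 5794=0.37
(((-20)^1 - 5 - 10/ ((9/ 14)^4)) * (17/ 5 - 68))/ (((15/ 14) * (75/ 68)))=33712938952/ 7381125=4567.45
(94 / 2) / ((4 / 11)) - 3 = 505 / 4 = 126.25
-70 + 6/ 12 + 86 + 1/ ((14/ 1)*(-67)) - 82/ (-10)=57919/ 2345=24.70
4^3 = 64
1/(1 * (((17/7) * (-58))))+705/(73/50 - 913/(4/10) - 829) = -5974169/25554162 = -0.23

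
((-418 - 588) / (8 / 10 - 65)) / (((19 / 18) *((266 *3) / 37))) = 186110 / 270389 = 0.69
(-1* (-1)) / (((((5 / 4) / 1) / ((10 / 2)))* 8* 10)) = 1 / 20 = 0.05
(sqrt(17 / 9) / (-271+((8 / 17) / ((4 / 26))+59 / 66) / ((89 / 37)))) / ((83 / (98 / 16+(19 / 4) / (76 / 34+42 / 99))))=-0.00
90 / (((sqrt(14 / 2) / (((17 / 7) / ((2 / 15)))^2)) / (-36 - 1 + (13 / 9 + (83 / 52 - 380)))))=-62987441625 * sqrt(7) / 35672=-4671706.28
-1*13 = -13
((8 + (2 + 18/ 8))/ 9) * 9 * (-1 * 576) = -7056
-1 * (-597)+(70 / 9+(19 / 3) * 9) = 5956 / 9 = 661.78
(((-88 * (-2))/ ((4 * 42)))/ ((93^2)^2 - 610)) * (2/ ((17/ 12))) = 176/ 8901746329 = 0.00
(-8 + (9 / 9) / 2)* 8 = -60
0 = 0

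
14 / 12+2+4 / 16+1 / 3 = 15 / 4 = 3.75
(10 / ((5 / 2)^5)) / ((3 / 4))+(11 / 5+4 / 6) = 1877 / 625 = 3.00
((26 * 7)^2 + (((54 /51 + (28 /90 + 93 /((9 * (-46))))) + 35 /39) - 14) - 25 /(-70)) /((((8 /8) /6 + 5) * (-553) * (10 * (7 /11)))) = -583195288489 /320231668575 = -1.82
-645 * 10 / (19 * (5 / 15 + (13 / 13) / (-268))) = -1037160 / 1007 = -1029.95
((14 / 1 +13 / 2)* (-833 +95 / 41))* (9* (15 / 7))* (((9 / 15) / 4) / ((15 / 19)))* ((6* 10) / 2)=-26207631 / 14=-1871973.64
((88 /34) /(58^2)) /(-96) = -11 /1372512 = -0.00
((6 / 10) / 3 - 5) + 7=11 / 5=2.20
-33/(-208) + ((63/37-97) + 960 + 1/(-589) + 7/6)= 11776946507/13598832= 866.03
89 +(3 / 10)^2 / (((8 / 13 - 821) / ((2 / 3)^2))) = 23729612 / 266625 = 89.00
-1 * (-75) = 75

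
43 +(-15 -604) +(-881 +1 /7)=-10198 /7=-1456.86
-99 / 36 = -11 / 4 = -2.75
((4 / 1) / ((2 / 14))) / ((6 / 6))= 28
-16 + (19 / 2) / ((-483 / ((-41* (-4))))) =-19.23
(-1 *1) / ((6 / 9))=-3 / 2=-1.50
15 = 15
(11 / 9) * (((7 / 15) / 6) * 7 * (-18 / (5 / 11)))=-5929 / 225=-26.35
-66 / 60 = -1.10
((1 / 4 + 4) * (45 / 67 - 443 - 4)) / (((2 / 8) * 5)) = -508368 / 335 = -1517.52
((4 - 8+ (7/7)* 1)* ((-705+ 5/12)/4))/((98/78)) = 329745/784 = 420.59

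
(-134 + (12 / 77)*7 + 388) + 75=3631 / 11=330.09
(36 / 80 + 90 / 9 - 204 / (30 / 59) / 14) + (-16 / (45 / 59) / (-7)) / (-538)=-6173017 / 338940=-18.21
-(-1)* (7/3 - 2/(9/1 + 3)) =2.17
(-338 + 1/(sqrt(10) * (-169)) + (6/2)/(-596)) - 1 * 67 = -241383/596 - sqrt(10)/1690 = -405.01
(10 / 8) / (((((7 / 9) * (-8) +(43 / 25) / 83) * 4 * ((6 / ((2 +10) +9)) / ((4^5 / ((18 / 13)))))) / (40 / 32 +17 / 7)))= -55568500 / 115813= -479.81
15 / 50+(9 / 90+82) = 412 / 5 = 82.40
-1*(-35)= 35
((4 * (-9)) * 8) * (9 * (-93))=241056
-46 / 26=-23 / 13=-1.77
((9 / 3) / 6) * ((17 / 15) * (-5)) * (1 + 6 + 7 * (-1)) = 0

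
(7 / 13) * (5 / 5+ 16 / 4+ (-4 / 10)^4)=21987 / 8125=2.71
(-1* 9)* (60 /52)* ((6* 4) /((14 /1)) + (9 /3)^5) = -231255 /91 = -2541.26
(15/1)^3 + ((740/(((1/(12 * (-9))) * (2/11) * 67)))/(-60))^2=68820651/4489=15330.95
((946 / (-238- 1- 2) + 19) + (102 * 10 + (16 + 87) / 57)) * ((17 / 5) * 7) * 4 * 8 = 54239796352 / 68685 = 789689.11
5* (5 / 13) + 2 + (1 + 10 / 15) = 218 / 39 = 5.59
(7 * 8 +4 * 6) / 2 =40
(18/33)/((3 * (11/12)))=24/121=0.20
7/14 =1/2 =0.50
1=1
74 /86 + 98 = 4251 /43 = 98.86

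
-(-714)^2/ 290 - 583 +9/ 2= -677561/ 290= -2336.42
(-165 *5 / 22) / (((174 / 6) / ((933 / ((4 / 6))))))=-209925 / 116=-1809.70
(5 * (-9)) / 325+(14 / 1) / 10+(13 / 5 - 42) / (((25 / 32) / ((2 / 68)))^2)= 14155634 / 11740625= 1.21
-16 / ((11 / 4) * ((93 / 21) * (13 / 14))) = -6272 / 4433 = -1.41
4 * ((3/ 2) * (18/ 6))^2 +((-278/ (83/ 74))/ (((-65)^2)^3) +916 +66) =6654133300932553/ 6259767921875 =1063.00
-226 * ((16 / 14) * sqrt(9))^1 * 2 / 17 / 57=-3616 / 2261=-1.60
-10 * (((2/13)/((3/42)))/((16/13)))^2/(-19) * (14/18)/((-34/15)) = -8575/15504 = -0.55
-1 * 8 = -8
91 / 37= 2.46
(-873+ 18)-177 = -1032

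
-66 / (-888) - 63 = -9313 / 148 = -62.93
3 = 3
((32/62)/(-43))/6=-8/3999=-0.00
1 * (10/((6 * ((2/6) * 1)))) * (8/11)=40/11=3.64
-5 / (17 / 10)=-50 / 17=-2.94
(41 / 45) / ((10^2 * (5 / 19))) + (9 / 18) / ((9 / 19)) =24529 / 22500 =1.09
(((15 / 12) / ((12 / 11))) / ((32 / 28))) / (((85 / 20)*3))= 385 / 4896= 0.08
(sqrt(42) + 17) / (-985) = -17 / 985 - sqrt(42) / 985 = -0.02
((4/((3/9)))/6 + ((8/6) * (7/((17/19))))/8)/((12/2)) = 337/612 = 0.55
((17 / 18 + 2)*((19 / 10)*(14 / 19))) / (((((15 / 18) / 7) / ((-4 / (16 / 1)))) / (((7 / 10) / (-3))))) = 18179 / 9000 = 2.02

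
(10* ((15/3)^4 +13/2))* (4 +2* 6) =101040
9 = 9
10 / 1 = 10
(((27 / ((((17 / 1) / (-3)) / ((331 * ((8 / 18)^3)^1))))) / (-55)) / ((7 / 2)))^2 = 1795047424 / 3469799025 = 0.52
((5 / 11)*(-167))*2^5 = -26720 / 11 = -2429.09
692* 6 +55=4207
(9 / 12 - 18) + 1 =-65 / 4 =-16.25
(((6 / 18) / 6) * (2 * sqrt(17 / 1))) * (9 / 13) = 0.32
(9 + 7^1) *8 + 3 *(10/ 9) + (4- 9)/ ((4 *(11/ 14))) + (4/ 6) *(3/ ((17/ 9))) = 146759/ 1122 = 130.80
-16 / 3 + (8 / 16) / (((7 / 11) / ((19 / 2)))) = 179 / 84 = 2.13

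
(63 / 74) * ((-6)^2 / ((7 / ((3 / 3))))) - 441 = -436.62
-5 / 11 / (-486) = 5 / 5346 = 0.00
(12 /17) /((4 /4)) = 12 /17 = 0.71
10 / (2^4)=5 / 8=0.62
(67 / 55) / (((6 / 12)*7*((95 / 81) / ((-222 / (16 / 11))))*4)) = -602397 / 53200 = -11.32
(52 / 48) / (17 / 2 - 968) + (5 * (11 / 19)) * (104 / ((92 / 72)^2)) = 1123080803 / 6090906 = 184.39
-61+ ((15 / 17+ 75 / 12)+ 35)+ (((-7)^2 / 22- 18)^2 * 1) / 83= -2709554 / 170731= -15.87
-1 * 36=-36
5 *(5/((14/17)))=30.36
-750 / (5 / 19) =-2850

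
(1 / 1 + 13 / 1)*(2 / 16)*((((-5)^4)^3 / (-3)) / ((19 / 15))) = -112433182.57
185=185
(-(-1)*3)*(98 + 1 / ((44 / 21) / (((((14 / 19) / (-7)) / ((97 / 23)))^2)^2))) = 37311383874555966 / 126909468721211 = 294.00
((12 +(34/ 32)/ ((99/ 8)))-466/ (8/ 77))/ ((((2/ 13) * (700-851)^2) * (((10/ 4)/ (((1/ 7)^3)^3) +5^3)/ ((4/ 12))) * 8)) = -23027849/ 43723329404372640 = -0.00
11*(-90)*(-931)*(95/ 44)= 3980025/ 2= 1990012.50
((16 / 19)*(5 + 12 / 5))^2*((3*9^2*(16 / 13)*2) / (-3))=-908402688 / 117325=-7742.62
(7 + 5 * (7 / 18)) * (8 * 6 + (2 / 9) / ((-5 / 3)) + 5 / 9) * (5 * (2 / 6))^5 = 219261875 / 39366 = 5569.83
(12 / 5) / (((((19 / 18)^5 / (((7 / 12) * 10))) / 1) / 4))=105815808 / 2476099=42.73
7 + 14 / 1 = 21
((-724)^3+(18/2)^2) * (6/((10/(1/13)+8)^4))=-379503343/60445656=-6.28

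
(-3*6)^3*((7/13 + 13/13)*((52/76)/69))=-38880/437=-88.97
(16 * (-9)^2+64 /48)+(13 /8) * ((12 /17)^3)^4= 1297.36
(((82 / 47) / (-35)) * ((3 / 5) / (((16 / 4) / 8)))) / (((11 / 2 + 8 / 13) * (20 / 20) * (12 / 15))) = -1066 / 87185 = -0.01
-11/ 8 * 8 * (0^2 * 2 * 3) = 0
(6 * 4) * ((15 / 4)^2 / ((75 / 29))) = 261 / 2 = 130.50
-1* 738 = -738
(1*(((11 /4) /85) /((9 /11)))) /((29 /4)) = 121 /22185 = 0.01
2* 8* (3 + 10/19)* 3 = 3216/19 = 169.26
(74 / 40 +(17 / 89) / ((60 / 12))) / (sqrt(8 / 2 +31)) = 3361 * sqrt(35) / 62300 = 0.32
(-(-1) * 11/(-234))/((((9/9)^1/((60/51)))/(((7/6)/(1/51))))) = -385/117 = -3.29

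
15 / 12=5 / 4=1.25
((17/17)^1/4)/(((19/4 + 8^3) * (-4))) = -1/8268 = -0.00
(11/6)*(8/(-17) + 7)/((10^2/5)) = 407/680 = 0.60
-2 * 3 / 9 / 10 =-1 / 15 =-0.07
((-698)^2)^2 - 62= 237367737554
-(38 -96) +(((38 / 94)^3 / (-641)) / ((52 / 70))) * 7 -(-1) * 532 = 1020883649165 / 1730314118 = 590.00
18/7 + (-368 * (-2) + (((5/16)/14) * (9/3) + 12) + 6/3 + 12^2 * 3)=265359/224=1184.64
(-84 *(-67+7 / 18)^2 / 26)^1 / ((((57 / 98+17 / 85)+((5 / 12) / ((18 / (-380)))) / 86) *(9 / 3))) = -212031771490 / 30145089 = -7033.71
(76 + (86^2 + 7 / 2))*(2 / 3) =14951 / 3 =4983.67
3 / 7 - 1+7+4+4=101 / 7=14.43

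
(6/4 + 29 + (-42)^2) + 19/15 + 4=53993/30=1799.77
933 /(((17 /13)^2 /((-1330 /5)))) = -41942082 /289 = -145128.31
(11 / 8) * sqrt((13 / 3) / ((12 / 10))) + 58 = 11 * sqrt(130) / 48 + 58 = 60.61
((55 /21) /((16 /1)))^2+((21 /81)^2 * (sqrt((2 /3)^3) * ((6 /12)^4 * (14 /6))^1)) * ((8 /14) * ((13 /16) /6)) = 637 * sqrt(6) /3779136+3025 /112896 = 0.03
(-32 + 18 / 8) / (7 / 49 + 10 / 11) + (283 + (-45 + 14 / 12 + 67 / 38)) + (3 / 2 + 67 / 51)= 22548601 / 104652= 215.46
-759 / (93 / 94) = -767.16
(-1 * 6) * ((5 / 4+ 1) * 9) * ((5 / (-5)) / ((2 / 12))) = 729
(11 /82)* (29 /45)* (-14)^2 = 31262 /1845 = 16.94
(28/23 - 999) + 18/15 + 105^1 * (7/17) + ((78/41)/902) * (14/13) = -34463332744/36149905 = -953.35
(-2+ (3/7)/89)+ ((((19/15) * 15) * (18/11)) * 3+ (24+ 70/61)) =48669527/418033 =116.43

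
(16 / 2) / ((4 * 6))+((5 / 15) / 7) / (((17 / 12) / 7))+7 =386 / 51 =7.57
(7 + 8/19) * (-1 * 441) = -62181/19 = -3272.68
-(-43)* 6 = 258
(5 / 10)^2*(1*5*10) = 25 / 2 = 12.50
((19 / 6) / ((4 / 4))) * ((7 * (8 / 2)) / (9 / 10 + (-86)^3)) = -0.00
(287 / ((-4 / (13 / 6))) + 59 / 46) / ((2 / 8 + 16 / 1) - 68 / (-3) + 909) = -17021 / 104650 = -0.16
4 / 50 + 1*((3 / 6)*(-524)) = -261.92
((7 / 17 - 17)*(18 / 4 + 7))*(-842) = 2730606 / 17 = 160623.88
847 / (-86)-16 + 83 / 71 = -150695 / 6106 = -24.68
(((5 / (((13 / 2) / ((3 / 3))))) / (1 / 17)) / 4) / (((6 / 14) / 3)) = 595 / 26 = 22.88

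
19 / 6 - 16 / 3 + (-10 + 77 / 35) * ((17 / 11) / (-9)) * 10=247 / 22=11.23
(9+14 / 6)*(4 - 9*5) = -1394 / 3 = -464.67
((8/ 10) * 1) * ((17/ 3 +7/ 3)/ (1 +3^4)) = 0.08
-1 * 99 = -99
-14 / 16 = -7 / 8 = -0.88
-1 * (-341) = 341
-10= -10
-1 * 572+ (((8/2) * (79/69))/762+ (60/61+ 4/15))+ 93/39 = -59243413919/104235885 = -568.36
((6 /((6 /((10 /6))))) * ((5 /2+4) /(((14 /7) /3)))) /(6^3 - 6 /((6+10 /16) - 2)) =2405 /31776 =0.08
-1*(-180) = 180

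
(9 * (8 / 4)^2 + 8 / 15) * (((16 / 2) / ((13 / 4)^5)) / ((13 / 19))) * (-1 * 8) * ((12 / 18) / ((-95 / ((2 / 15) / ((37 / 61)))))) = 8762949632 / 602747773875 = 0.01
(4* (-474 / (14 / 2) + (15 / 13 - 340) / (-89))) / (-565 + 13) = 517583 / 1117662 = 0.46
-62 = -62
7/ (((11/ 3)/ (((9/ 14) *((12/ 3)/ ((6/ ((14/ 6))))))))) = 21/ 11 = 1.91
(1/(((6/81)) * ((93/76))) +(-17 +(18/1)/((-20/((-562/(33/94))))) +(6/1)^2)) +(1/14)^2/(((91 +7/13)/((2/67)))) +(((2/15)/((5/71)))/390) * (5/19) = 43557653166026123/29614996511100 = 1470.80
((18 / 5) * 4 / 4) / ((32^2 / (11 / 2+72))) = 279 / 1024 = 0.27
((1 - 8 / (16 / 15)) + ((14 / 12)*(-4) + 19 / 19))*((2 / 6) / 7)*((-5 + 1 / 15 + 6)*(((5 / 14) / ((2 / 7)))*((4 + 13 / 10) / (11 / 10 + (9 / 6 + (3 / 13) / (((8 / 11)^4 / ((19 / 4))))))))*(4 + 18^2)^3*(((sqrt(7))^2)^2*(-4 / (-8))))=-85046916391370752 / 187422687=-453770660.07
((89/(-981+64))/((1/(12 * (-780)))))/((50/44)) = 3665376/4585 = 799.43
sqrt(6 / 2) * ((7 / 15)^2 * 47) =2303 * sqrt(3) / 225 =17.73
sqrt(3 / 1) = sqrt(3) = 1.73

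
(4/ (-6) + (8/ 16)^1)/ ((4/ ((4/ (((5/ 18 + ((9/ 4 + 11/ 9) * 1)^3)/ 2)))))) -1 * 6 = -11812062/ 1966085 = -6.01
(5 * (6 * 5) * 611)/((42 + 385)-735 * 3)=-45825/889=-51.55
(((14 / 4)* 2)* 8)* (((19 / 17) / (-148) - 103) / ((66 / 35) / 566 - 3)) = 5989781315 / 3111663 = 1924.95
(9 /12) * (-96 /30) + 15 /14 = -93 /70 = -1.33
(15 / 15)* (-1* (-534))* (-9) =-4806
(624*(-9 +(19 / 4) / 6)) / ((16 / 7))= -17927 / 8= -2240.88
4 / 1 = 4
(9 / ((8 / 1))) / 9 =0.12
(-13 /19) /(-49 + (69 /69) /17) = 17 /1216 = 0.01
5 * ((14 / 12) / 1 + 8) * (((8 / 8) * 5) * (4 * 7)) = 19250 / 3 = 6416.67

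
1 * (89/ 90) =0.99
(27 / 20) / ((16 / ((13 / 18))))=39 / 640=0.06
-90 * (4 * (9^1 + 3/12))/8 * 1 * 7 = -11655/4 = -2913.75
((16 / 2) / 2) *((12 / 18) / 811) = 8 / 2433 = 0.00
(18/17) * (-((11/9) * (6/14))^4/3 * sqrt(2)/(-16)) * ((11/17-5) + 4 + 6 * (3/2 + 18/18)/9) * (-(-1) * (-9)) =-980947 * sqrt(2)/49960008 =-0.03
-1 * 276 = -276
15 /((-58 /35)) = -525 /58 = -9.05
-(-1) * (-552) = -552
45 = 45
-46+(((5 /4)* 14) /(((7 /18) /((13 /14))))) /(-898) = -578897 /12572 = -46.05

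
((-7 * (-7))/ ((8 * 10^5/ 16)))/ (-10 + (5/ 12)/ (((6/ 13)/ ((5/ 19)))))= -8379/ 83468750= -0.00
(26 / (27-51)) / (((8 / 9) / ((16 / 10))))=-39 / 20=-1.95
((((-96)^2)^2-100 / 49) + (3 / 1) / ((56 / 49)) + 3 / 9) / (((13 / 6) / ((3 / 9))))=99883156535 / 7644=13066870.30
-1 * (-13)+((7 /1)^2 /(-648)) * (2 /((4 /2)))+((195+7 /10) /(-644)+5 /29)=96762791 /7563780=12.79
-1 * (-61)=61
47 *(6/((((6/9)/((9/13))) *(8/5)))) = 183.03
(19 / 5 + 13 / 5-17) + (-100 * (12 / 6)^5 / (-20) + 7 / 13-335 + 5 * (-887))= -300304 / 65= -4620.06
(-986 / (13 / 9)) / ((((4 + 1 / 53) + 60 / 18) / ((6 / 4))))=-2116449 / 15197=-139.27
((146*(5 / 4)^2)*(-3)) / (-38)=5475 / 304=18.01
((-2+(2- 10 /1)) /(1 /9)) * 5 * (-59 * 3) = 79650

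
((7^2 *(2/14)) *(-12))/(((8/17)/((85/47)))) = -30345/94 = -322.82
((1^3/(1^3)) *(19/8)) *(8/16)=19/16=1.19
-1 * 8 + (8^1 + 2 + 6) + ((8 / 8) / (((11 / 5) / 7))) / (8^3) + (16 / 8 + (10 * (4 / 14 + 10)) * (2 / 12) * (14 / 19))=22.64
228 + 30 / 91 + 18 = 22416 / 91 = 246.33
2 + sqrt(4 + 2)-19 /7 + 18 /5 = sqrt(6) + 101 /35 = 5.34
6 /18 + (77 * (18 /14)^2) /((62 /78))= 104464 /651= 160.47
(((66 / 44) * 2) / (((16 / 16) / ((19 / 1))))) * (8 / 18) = 76 / 3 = 25.33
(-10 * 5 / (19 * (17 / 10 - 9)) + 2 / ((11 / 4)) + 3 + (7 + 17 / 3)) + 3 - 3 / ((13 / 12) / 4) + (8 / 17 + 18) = 274613594 / 10115391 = 27.15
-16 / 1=-16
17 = 17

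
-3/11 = -0.27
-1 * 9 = -9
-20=-20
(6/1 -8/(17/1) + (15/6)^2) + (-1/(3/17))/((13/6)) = 8101/884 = 9.16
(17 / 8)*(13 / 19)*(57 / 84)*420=3315 / 8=414.38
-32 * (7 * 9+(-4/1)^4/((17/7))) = -91616/17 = -5389.18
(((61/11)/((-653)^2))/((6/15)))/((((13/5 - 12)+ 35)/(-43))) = -65575/1200767744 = -0.00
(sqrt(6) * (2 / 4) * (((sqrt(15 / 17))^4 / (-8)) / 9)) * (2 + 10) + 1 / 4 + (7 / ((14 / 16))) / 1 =33 / 4 - 75 * sqrt(6) / 1156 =8.09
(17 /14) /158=17 /2212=0.01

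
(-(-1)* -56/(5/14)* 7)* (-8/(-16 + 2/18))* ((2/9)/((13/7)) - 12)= 12205312/1859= 6565.53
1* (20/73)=20/73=0.27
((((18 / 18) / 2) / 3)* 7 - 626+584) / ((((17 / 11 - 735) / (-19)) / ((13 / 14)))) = -95095 / 96816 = -0.98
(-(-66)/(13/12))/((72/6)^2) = 11/26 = 0.42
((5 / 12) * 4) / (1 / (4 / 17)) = 0.39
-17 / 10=-1.70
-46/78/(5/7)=-161/195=-0.83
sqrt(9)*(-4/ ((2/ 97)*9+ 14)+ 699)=721077/ 344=2096.15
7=7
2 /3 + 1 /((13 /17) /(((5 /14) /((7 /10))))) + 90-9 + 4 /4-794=-1358083 /1911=-710.67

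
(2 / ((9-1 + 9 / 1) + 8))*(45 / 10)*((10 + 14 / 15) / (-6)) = -82 / 125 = -0.66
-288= -288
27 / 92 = 0.29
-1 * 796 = -796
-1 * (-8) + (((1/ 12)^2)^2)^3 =8.00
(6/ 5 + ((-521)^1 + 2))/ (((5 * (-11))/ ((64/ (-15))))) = -55232/ 1375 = -40.17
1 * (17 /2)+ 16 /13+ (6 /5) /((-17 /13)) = 19477 /2210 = 8.81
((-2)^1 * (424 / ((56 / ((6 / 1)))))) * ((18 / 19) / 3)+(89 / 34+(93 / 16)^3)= 170.30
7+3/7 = 52/7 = 7.43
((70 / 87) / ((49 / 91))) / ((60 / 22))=143 / 261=0.55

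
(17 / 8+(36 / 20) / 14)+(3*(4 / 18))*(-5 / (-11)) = 23623 / 9240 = 2.56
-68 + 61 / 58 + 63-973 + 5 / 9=-976.39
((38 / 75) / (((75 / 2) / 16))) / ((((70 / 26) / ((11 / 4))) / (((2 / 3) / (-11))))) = -0.01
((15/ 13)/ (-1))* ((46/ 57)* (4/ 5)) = -184/ 247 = -0.74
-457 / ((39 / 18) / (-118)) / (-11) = -323556 / 143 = -2262.63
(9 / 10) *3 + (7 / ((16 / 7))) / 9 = 3.04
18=18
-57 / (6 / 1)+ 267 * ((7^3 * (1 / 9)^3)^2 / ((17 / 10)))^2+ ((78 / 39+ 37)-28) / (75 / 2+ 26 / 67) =-1293452588227304945 / 276263723126904462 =-4.68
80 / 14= 5.71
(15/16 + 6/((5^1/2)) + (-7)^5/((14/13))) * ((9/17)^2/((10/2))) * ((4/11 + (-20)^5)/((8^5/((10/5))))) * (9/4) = 471046572683739/1225523200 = 384363.65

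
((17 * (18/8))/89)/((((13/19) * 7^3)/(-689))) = -154071/122108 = -1.26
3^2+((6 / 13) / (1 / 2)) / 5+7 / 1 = 1052 / 65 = 16.18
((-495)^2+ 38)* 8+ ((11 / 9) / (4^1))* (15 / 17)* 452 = 99991919 / 51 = 1960625.86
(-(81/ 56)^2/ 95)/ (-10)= 0.00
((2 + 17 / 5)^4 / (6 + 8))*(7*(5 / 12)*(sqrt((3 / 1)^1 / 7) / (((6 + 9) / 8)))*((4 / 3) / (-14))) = -39366*sqrt(21) / 30625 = -5.89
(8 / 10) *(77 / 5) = 308 / 25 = 12.32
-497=-497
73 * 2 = 146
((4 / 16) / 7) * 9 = 9 / 28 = 0.32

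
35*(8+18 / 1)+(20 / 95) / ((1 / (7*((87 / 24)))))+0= 34783 / 38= 915.34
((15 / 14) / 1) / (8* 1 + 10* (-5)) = -5 / 196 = -0.03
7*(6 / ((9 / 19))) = 266 / 3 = 88.67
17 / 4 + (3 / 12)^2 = 69 / 16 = 4.31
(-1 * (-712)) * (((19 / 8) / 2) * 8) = 6764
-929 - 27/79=-73418/79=-929.34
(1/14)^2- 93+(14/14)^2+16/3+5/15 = -50761/588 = -86.33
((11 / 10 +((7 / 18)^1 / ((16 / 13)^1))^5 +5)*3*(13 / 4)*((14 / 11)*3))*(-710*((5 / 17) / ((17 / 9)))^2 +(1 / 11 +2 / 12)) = -514289576109322176908927 / 133491076578064465920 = -3852.61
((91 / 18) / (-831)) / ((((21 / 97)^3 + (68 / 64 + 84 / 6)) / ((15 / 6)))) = -1661064860 / 1646145617751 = -0.00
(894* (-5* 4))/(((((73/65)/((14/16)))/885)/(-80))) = 71998290000/73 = 986277945.21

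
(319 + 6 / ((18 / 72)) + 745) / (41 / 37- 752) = -40256 / 27783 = -1.45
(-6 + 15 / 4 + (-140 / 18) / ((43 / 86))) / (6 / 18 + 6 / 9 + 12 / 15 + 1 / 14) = -9.51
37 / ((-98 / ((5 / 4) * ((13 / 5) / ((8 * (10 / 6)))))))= -1443 / 15680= -0.09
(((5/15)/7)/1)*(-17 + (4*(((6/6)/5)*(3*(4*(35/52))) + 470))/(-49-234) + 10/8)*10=-1649365/154518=-10.67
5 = 5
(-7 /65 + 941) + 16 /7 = 943.18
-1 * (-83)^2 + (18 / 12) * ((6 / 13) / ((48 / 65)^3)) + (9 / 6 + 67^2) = -29451643 / 12288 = -2396.78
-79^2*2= -12482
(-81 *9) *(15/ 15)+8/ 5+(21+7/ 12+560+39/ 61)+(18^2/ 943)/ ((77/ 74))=-38494030079/ 265756260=-144.85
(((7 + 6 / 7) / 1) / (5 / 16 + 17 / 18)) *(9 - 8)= 7920 / 1267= 6.25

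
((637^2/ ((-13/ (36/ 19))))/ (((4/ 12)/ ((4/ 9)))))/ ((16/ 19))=-93639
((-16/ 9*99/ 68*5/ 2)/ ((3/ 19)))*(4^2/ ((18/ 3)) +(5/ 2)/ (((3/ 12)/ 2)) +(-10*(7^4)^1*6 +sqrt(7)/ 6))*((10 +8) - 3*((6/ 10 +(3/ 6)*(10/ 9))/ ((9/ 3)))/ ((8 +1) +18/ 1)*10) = 3856297121600/ 37179 - 4462150*sqrt(7)/ 37179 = 103722136.58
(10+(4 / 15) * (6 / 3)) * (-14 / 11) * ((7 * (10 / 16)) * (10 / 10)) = -3871 / 66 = -58.65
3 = 3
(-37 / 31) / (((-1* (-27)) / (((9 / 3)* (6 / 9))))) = -74 / 837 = -0.09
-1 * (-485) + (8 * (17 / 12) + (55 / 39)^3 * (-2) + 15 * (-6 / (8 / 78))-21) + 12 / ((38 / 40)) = -890704111 / 2254122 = -395.14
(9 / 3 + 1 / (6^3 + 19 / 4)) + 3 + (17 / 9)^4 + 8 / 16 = 222864293 / 11586726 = 19.23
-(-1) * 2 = 2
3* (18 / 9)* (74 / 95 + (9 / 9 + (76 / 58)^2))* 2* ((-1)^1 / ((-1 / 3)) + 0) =10055124 / 79895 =125.85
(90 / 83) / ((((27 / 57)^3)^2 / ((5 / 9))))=2352294050 / 44109603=53.33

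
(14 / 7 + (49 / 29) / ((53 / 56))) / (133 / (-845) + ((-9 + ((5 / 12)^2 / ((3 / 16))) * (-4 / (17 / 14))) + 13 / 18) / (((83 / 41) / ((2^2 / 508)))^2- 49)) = -501088767084603360 / 20858482707797171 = -24.02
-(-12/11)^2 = -144/121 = -1.19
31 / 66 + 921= 60817 / 66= 921.47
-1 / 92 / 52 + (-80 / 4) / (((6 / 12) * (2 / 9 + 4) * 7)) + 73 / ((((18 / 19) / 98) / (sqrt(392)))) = -861253 / 636272 + 951482 * sqrt(2) / 9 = 149509.62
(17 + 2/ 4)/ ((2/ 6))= 105/ 2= 52.50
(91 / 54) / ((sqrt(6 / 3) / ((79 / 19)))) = 7189 * sqrt(2) / 2052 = 4.95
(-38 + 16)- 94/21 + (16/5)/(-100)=-69584/2625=-26.51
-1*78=-78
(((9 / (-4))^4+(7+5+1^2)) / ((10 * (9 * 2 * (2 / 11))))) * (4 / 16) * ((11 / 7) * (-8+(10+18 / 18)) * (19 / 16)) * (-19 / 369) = -431961409 / 5078384640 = -0.09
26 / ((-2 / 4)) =-52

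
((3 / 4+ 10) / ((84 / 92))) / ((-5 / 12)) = -989 / 35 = -28.26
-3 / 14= -0.21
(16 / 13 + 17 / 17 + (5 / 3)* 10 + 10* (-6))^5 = -117312577.44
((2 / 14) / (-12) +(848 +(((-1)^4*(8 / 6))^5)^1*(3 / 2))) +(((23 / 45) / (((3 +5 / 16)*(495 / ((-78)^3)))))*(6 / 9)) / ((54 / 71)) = 71862059041 / 99168300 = 724.65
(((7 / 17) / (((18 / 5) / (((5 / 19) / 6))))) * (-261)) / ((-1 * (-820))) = -1015 / 635664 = -0.00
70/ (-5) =-14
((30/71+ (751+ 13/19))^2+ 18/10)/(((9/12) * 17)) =44365.99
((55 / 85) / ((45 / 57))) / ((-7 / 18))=-2.11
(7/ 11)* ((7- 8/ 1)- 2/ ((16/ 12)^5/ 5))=-1099/ 512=-2.15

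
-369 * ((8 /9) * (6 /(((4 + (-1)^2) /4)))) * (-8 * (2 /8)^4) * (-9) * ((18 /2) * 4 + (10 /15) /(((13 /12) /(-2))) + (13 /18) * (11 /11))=-204303 /13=-15715.62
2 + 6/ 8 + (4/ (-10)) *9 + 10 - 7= 43/ 20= 2.15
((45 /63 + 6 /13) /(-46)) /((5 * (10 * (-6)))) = 107 /1255800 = 0.00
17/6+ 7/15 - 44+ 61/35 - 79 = -8257/70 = -117.96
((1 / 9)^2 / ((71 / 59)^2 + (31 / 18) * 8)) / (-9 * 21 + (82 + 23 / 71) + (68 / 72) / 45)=-22243590 / 2925870379529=-0.00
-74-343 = -417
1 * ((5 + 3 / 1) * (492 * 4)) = 15744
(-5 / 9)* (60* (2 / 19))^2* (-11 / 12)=22000 / 1083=20.31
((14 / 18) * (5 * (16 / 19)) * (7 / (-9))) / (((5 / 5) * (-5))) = 784 / 1539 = 0.51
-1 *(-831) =831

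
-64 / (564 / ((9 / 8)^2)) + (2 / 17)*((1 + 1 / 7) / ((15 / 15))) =-205 / 22372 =-0.01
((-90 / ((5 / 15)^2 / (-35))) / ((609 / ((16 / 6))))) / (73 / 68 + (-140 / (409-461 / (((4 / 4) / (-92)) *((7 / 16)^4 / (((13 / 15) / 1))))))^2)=319881776200705780398964800 / 2766297926836706118600917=115.64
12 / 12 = 1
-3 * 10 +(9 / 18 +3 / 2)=-28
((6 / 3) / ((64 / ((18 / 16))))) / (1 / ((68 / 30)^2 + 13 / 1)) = 4081 / 6400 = 0.64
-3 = -3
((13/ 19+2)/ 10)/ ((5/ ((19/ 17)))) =3/ 50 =0.06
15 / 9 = 5 / 3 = 1.67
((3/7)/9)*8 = 8/21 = 0.38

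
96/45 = 32/15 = 2.13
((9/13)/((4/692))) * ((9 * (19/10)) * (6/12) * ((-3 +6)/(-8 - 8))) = -798741/4160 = -192.01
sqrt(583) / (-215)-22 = -22-sqrt(583) / 215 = -22.11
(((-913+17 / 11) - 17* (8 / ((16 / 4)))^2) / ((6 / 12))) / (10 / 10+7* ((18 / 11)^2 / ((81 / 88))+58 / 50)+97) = -538700 / 34783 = -15.49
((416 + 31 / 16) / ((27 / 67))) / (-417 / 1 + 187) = -4.51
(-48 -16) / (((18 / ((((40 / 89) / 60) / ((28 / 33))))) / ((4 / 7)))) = -704 / 39249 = -0.02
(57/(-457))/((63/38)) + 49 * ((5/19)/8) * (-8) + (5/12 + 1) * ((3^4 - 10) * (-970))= -11861874487/121562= -97578.80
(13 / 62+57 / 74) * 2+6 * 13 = 91714 / 1147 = 79.96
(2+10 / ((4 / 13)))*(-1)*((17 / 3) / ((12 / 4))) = -391 / 6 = -65.17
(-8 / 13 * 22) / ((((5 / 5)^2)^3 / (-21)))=3696 / 13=284.31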